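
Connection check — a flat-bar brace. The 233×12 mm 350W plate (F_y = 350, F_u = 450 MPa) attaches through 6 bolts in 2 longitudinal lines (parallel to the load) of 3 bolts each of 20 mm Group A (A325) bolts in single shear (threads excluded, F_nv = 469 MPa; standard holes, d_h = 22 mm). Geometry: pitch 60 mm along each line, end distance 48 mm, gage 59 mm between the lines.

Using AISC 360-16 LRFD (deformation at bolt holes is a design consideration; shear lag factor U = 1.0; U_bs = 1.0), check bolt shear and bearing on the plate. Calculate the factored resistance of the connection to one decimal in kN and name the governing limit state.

663.0 kN (bolt shear governs)

Bolt shear: A_b = π(20)²/4 = 314.16 mm². φR_n = 0.75 × 469 × 314.16 × 6 × 1 = 663.0 kN.
Bearing (12 mm plate, F_u = 450 MPa): end bolts L_c = 48 − 22/2 = 37, R_n = min(1.2×37×12×450, 2.4×20×12×450) = 239.76 kN/bolt; interior L_c = 60 − 22 = 38, R_n = 246.24 kN/bolt. φR_n = 0.75 × (2×239.76 + 4×246.24) = 1098.4 kN.
Governing: min(663.0, 1098.4) = 663.0 kN → bolt shear.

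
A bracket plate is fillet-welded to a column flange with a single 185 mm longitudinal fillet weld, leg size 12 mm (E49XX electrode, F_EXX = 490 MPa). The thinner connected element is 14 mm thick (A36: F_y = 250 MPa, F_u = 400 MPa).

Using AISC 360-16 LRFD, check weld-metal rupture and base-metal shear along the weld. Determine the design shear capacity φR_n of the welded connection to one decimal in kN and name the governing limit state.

346.1 kN (weld metal governs)

Weld metal: throat = 0.707×12 = 8.484 mm, L = 185 mm. φR_n = 0.75 × 0.6 × 490 × 8.484 × 185 = 346.1 kN.
Base metal shear (14 mm plate): yield φR_n = 1.0×0.6×250×14×185 = 388.5 kN; rupture φR_n = 0.75×0.6×400×14×185 = 466.2 kN; take 388.5 kN (yield).
Governing: min(346.1, 388.5) = 346.1 kN → weld metal.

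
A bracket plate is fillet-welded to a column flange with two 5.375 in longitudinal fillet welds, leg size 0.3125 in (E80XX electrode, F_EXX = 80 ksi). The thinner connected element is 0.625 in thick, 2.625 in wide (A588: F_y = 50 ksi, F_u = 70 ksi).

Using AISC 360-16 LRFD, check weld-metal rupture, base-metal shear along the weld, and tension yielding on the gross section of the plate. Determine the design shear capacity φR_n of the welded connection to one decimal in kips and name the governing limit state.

73.8 kips (gross-section yield governs)

Weld metal: throat = 0.707×0.3125 = 0.22094 in, L = 2×5.375 = 10.75 in. φR_n = 0.75 × 0.6 × 80 × 0.22094 × 10.75 = 85.5 kips.
Base metal shear (0.625 in plate): yield φR_n = 1.0×0.6×50×0.625×10.75 = 201.6 kips; rupture φR_n = 0.75×0.6×70×0.625×10.75 = 211.6 kips; take 201.6 kips (yield).
Tension yield (gross): A_g = 2.625×0.625 = 1.6406 in². φR_n = 0.90 × 50 × 1.6406 = 73.8 kips.
Governing: min(85.5, 201.6, 73.8) = 73.8 kips → gross-section yield.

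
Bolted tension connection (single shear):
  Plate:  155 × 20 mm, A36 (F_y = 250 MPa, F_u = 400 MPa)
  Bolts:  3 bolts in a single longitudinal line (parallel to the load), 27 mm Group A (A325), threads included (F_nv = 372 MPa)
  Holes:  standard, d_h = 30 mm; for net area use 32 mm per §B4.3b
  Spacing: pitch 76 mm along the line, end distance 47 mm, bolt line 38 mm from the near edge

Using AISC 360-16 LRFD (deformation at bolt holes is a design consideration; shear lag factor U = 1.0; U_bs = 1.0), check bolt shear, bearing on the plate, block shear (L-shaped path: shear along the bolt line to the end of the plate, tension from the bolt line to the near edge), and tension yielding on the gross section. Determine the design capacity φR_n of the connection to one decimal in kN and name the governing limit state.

Bolt shear: A_b = π(27)²/4 = 572.56 mm². φR_n = 0.75 × 372 × 572.56 × 3 × 1 = 479.2 kN.
Bearing (20 mm plate, F_u = 400 MPa): end bolts L_c = 47 − 30/2 = 32, R_n = min(1.2×32×20×400, 2.4×27×20×400) = 307.2 kN/bolt; interior L_c = 76 − 30 = 46, R_n = 441.6 kN/bolt. φR_n = 0.75 × (1×307.2 + 2×441.6) = 892.8 kN.
Block shear: shear path 1×[47+2×76] = 1×199 mm, A_gv = 3980, A_nv = 1×(199 − 2.5×32)×20 = 2380 mm²; tension to near edge: (38 − 0.5×32)×20 = 440 mm². R_n = min(0.6×400×2380, 0.6×250×3980) + 1.0×400×440 = min(571.2, 597) + 176 = 747.2 kN. φR_n = 0.75 × 747.2 = 560.4 kN.
Tension yield (gross): A_g = 155×20 = 3100 mm². φR_n = 0.90 × 250 × 3100 = 697.5 kN.
Governing: min(479.2, 892.8, 560.4, 697.5) = 479.2 kN → bolt shear.

479.2 kN (bolt shear governs)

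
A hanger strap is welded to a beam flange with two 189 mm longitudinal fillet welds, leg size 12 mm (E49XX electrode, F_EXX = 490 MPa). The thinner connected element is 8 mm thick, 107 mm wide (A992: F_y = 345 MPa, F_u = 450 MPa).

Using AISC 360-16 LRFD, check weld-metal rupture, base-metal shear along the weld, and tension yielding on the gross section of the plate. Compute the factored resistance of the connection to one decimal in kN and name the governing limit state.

Weld metal: throat = 0.707×12 = 8.484 mm, L = 2×189 = 378 mm. φR_n = 0.75 × 0.6 × 490 × 8.484 × 378 = 707.1 kN.
Base metal shear (8 mm plate): yield φR_n = 1.0×0.6×345×8×378 = 626.0 kN; rupture φR_n = 0.75×0.6×450×8×378 = 612.4 kN; take 612.4 kN (rupture).
Tension yield (gross): A_g = 107×8 = 856 mm². φR_n = 0.90 × 345 × 856 = 265.8 kN.
Governing: min(707.1, 612.4, 265.8) = 265.8 kN → gross-section yield.

265.8 kN (gross-section yield governs)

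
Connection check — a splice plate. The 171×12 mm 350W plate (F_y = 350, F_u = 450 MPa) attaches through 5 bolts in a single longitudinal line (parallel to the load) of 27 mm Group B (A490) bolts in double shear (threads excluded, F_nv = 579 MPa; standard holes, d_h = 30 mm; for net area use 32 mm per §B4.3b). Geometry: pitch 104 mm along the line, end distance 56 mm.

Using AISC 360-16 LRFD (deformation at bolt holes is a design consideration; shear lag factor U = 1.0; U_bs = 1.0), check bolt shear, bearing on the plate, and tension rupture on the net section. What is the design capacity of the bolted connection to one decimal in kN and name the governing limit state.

Bolt shear: A_b = π(27)²/4 = 572.56 mm². φR_n = 0.75 × 579 × 572.56 × 5 × 2 = 2486.3 kN.
Bearing (12 mm plate, F_u = 450 MPa): end bolts L_c = 56 − 30/2 = 41, R_n = min(1.2×41×12×450, 2.4×27×12×450) = 265.68 kN/bolt; interior L_c = 104 − 30 = 74, R_n = 349.92 kN/bolt. φR_n = 0.75 × (1×265.68 + 4×349.92) = 1249.0 kN.
Tension rupture (net): A_n = (171 − 1×32)×12 = 1668 mm² (U = 1.0, A_e = A_n). φR_n = 0.75 × 450 × 1668 = 563.0 kN.
Governing: min(2486.3, 1249.0, 563.0) = 563.0 kN → net-section rupture.

563.0 kN (net-section rupture governs)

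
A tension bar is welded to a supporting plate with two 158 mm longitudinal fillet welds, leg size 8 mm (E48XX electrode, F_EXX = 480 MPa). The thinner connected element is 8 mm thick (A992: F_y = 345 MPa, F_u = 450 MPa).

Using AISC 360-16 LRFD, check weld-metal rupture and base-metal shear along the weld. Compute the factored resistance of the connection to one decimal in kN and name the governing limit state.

Weld metal: throat = 0.707×8 = 5.656 mm, L = 2×158 = 316 mm. φR_n = 0.75 × 0.6 × 480 × 5.656 × 316 = 386.1 kN.
Base metal shear (8 mm plate): yield φR_n = 1.0×0.6×345×8×316 = 523.3 kN; rupture φR_n = 0.75×0.6×450×8×316 = 511.9 kN; take 511.9 kN (rupture).
Governing: min(386.1, 511.9) = 386.1 kN → weld metal.

386.1 kN (weld metal governs)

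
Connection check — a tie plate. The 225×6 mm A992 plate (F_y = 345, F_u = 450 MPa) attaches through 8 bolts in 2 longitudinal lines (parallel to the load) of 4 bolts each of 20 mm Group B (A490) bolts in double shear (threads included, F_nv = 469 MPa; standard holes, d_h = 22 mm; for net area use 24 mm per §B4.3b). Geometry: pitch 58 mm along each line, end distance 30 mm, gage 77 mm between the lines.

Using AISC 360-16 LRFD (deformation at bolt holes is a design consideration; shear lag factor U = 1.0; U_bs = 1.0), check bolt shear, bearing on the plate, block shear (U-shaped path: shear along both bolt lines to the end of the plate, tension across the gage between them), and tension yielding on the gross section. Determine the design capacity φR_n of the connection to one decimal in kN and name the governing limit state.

398.9 kN (block shear governs)

Bolt shear: A_b = π(20)²/4 = 314.16 mm². φR_n = 0.75 × 469 × 314.16 × 8 × 2 = 1768.1 kN.
Bearing (6 mm plate, F_u = 450 MPa): end bolts L_c = 30 − 22/2 = 19, R_n = min(1.2×19×6×450, 2.4×20×6×450) = 61.56 kN/bolt; interior L_c = 58 − 22 = 36, R_n = 116.64 kN/bolt. φR_n = 0.75 × (2×61.56 + 6×116.64) = 617.2 kN.
Block shear: shear path 2×[30+3×58] = 2×204 mm, A_gv = 2448, A_nv = 2×(204 − 3.5×24)×6 = 1440 mm²; tension across gage: (77 − 1×24)×6 = 318 mm². R_n = min(0.6×450×1440, 0.6×345×2448) + 1.0×450×318 = min(388.8, 506.74) + 143.1 = 531.9 kN. φR_n = 0.75 × 531.9 = 398.9 kN.
Tension yield (gross): A_g = 225×6 = 1350 mm². φR_n = 0.90 × 345 × 1350 = 419.2 kN.
Governing: min(1768.1, 617.2, 398.9, 419.2) = 398.9 kN → block shear.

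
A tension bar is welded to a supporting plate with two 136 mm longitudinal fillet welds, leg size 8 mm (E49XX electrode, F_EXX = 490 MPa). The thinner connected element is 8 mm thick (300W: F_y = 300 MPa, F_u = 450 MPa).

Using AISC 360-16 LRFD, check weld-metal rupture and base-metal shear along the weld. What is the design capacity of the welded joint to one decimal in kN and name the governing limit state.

Weld metal: throat = 0.707×8 = 5.656 mm, L = 2×136 = 272 mm. φR_n = 0.75 × 0.6 × 490 × 5.656 × 272 = 339.2 kN.
Base metal shear (8 mm plate): yield φR_n = 1.0×0.6×300×8×272 = 391.7 kN; rupture φR_n = 0.75×0.6×450×8×272 = 440.6 kN; take 391.7 kN (yield).
Governing: min(339.2, 391.7) = 339.2 kN → weld metal.

339.2 kN (weld metal governs)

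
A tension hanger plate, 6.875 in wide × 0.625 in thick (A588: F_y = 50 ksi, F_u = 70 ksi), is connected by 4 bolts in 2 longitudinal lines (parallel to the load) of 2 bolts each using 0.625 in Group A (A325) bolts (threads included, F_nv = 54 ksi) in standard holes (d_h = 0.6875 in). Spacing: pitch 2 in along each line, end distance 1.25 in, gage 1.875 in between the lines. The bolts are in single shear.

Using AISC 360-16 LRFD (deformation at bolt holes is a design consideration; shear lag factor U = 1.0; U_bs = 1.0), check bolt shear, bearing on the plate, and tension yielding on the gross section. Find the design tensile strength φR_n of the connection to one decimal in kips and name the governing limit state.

Bolt shear: A_b = π(0.625)²/4 = 0.3068 in². φR_n = 0.75 × 54 × 0.3068 × 4 × 1 = 49.7 kips.
Bearing (0.625 in plate, F_u = 70 ksi): end bolts L_c = 1.25 − 0.6875/2 = 0.90625, R_n = min(1.2×0.90625×0.625×70, 2.4×0.625×0.625×70) = 47.578 kips/bolt; interior L_c = 2 − 0.6875 = 1.3125, R_n = 65.625 kips/bolt. φR_n = 0.75 × (2×47.578 + 2×65.625) = 169.8 kips.
Tension yield (gross): A_g = 6.875×0.625 = 4.2969 in². φR_n = 0.90 × 50 × 4.2969 = 193.4 kips.
Governing: min(49.7, 169.8, 193.4) = 49.7 kips → bolt shear.

49.7 kips (bolt shear governs)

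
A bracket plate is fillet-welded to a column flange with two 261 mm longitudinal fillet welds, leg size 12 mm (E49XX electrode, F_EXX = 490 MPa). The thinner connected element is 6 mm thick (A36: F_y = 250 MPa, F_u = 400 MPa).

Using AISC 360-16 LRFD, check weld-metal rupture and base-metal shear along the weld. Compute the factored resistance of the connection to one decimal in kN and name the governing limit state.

Weld metal: throat = 0.707×12 = 8.484 mm, L = 2×261 = 522 mm. φR_n = 0.75 × 0.6 × 490 × 8.484 × 522 = 976.5 kN.
Base metal shear (6 mm plate): yield φR_n = 1.0×0.6×250×6×522 = 469.8 kN; rupture φR_n = 0.75×0.6×400×6×522 = 563.8 kN; take 469.8 kN (yield).
Governing: min(976.5, 469.8) = 469.8 kN → base-metal shear.

469.8 kN (base-metal shear governs)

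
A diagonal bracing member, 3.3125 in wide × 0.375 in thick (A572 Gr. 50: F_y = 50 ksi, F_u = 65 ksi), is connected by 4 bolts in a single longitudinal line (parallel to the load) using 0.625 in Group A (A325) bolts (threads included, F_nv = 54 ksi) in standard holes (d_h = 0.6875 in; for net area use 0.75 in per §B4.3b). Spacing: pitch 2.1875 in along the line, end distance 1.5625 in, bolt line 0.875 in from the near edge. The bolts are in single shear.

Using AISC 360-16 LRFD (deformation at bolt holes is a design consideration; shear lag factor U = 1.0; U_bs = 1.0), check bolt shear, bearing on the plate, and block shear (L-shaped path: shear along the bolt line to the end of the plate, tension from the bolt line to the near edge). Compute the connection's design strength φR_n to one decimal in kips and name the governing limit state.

Bolt shear: A_b = π(0.625)²/4 = 0.3068 in². φR_n = 0.75 × 54 × 0.3068 × 4 × 1 = 49.7 kips.
Bearing (0.375 in plate, F_u = 65 ksi): end bolts L_c = 1.5625 − 0.6875/2 = 1.21875, R_n = min(1.2×1.21875×0.375×65, 2.4×0.625×0.375×65) = 35.648 kips/bolt; interior L_c = 2.1875 − 0.6875 = 1.5, R_n = 36.563 kips/bolt. φR_n = 0.75 × (1×35.648 + 3×36.563) = 109.0 kips.
Block shear: shear path 1×[1.5625+3×2.1875] = 1×8.125 in, A_gv = 3.0469, A_nv = 1×(8.125 − 3.5×0.75)×0.375 = 2.0625 in²; tension to near edge: (0.875 − 0.5×0.75)×0.375 = 0.1875 in². R_n = min(0.6×65×2.0625, 0.6×50×3.0469) + 1.0×65×0.1875 = min(80.438, 91.407) + 12.188 = 92.626 kips. φR_n = 0.75 × 92.626 = 69.5 kips.
Governing: min(49.7, 109.0, 69.5) = 49.7 kips → bolt shear.

49.7 kips (bolt shear governs)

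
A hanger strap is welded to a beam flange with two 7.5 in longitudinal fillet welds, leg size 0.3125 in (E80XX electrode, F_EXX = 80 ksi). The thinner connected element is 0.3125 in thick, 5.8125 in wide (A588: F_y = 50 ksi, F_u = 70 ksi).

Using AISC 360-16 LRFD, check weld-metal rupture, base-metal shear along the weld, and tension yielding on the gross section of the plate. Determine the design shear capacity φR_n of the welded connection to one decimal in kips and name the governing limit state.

81.7 kips (gross-section yield governs)

Weld metal: throat = 0.707×0.3125 = 0.22094 in, L = 2×7.5 = 15 in. φR_n = 0.75 × 0.6 × 80 × 0.22094 × 15 = 119.3 kips.
Base metal shear (0.3125 in plate): yield φR_n = 1.0×0.6×50×0.3125×15 = 140.6 kips; rupture φR_n = 0.75×0.6×70×0.3125×15 = 147.7 kips; take 140.6 kips (yield).
Tension yield (gross): A_g = 5.8125×0.3125 = 1.8164 in². φR_n = 0.90 × 50 × 1.8164 = 81.7 kips.
Governing: min(119.3, 140.6, 81.7) = 81.7 kips → gross-section yield.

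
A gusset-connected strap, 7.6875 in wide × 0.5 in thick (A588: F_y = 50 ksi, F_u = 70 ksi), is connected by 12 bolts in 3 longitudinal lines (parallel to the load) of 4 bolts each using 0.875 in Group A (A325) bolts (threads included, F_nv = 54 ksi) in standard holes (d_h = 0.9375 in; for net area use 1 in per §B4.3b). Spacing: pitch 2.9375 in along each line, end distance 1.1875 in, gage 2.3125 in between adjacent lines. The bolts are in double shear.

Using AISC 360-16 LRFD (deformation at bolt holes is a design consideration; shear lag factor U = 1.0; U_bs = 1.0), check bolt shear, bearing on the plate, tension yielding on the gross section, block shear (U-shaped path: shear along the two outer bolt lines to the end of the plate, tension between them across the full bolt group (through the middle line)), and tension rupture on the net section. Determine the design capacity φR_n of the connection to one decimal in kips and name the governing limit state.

Bolt shear: A_b = π(0.875)²/4 = 0.60132 in². φR_n = 0.75 × 54 × 0.60132 × 12 × 2 = 584.5 kips.
Bearing (0.5 in plate, F_u = 70 ksi): end bolts L_c = 1.1875 − 0.9375/2 = 0.71875, R_n = min(1.2×0.71875×0.5×70, 2.4×0.875×0.5×70) = 30.188 kips/bolt; interior L_c = 2.9375 − 0.9375 = 2, R_n = 73.5 kips/bolt. φR_n = 0.75 × (3×30.188 + 9×73.5) = 564.0 kips.
Tension yield (gross): A_g = 7.6875×0.5 = 3.8438 in². φR_n = 0.90 × 50 × 3.8438 = 173.0 kips.
Block shear: shear path 2×[1.1875+3×2.9375] = 2×10 in, A_gv = 10, A_nv = 2×(10 − 3.5×1)×0.5 = 6.5 in²; tension across gage: (4.625 − 2×1)×0.5 = 1.3125 in². R_n = min(0.6×70×6.5, 0.6×50×10) + 1.0×70×1.3125 = min(273, 300) + 91.875 = 364.88 kips. φR_n = 0.75 × 364.88 = 273.7 kips.
Tension rupture (net): A_n = (7.6875 − 3×1)×0.5 = 2.3438 in² (U = 1.0, A_e = A_n). φR_n = 0.75 × 70 × 2.3438 = 123.0 kips.
Governing: min(584.5, 564.0, 173.0, 273.7, 123.0) = 123.0 kips → net-section rupture.

123.0 kips (net-section rupture governs)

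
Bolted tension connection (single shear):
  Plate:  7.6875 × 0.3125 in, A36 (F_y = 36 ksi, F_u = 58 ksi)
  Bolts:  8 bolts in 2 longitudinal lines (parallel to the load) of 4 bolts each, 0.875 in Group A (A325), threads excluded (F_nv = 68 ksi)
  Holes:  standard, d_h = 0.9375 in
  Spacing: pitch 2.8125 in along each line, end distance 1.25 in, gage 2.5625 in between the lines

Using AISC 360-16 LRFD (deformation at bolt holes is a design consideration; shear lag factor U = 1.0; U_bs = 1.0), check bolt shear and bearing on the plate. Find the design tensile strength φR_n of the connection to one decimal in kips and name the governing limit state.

Bolt shear: A_b = π(0.875)²/4 = 0.60132 in². φR_n = 0.75 × 68 × 0.60132 × 8 × 1 = 245.3 kips.
Bearing (0.3125 in plate, F_u = 58 ksi): end bolts L_c = 1.25 − 0.9375/2 = 0.78125, R_n = min(1.2×0.78125×0.3125×58, 2.4×0.875×0.3125×58) = 16.992 kips/bolt; interior L_c = 2.8125 − 0.9375 = 1.875, R_n = 38.063 kips/bolt. φR_n = 0.75 × (2×16.992 + 6×38.063) = 196.8 kips.
Governing: min(245.3, 196.8) = 196.8 kips → bearing.

196.8 kips (bearing governs)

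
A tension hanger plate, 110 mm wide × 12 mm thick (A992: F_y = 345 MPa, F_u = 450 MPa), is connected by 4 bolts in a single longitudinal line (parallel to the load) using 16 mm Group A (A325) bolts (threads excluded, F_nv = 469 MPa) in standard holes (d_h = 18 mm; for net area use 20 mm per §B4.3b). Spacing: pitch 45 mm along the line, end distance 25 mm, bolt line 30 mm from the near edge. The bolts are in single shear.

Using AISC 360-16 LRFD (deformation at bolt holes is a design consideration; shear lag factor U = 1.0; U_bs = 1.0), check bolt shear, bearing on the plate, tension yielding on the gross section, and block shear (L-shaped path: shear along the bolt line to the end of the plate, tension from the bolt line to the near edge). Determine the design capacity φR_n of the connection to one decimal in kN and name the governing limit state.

Bolt shear: A_b = π(16)²/4 = 201.06 mm². φR_n = 0.75 × 469 × 201.06 × 4 × 1 = 282.9 kN.
Bearing (12 mm plate, F_u = 450 MPa): end bolts L_c = 25 − 18/2 = 16, R_n = min(1.2×16×12×450, 2.4×16×12×450) = 103.68 kN/bolt; interior L_c = 45 − 18 = 27, R_n = 174.96 kN/bolt. φR_n = 0.75 × (1×103.68 + 3×174.96) = 471.4 kN.
Tension yield (gross): A_g = 110×12 = 1320 mm². φR_n = 0.90 × 345 × 1320 = 409.9 kN.
Block shear: shear path 1×[25+3×45] = 1×160 mm, A_gv = 1920, A_nv = 1×(160 − 3.5×20)×12 = 1080 mm²; tension to near edge: (30 − 0.5×20)×12 = 240 mm². R_n = min(0.6×450×1080, 0.6×345×1920) + 1.0×450×240 = min(291.6, 397.44) + 108 = 399.6 kN. φR_n = 0.75 × 399.6 = 299.7 kN.
Governing: min(282.9, 471.4, 409.9, 299.7) = 282.9 kN → bolt shear.

282.9 kN (bolt shear governs)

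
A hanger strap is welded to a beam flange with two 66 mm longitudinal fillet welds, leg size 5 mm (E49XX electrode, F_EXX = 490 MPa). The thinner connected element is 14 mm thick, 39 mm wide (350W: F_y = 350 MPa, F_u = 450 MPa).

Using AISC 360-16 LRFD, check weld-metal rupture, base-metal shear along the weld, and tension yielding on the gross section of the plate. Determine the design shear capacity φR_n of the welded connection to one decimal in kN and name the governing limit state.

Weld metal: throat = 0.707×5 = 3.535 mm, L = 2×66 = 132 mm. φR_n = 0.75 × 0.6 × 490 × 3.535 × 132 = 102.9 kN.
Base metal shear (14 mm plate): yield φR_n = 1.0×0.6×350×14×132 = 388.1 kN; rupture φR_n = 0.75×0.6×450×14×132 = 374.2 kN; take 374.2 kN (rupture).
Tension yield (gross): A_g = 39×14 = 546 mm². φR_n = 0.90 × 350 × 546 = 172.0 kN.
Governing: min(102.9, 374.2, 172.0) = 102.9 kN → weld metal.

102.9 kN (weld metal governs)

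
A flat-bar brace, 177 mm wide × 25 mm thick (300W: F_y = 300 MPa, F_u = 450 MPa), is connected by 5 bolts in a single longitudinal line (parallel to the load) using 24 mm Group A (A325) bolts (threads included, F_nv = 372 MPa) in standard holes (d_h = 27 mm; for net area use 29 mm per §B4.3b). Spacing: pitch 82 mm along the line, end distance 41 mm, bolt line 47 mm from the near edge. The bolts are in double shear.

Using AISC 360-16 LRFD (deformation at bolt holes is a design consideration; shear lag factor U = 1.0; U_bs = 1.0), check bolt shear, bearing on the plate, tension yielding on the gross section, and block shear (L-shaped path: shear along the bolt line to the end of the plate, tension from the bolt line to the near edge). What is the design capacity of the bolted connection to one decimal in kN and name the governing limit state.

1194.8 kN (gross-section yield governs)

Bolt shear: A_b = π(24)²/4 = 452.39 mm². φR_n = 0.75 × 372 × 452.39 × 5 × 2 = 1262.2 kN.
Bearing (25 mm plate, F_u = 450 MPa): end bolts L_c = 41 − 27/2 = 27.5, R_n = min(1.2×27.5×25×450, 2.4×24×25×450) = 371.25 kN/bolt; interior L_c = 82 − 27 = 55, R_n = 648 kN/bolt. φR_n = 0.75 × (1×371.25 + 4×648) = 2222.4 kN.
Tension yield (gross): A_g = 177×25 = 4425 mm². φR_n = 0.90 × 300 × 4425 = 1194.8 kN.
Block shear: shear path 1×[41+4×82] = 1×369 mm, A_gv = 9225, A_nv = 1×(369 − 4.5×29)×25 = 5962.5 mm²; tension to near edge: (47 − 0.5×29)×25 = 812.5 mm². R_n = min(0.6×450×5962.5, 0.6×300×9225) + 1.0×450×812.5 = min(1609.9, 1660.5) + 365.63 = 1975.5 kN. φR_n = 0.75 × 1975.5 = 1481.6 kN.
Governing: min(1262.2, 2222.4, 1194.8, 1481.6) = 1194.8 kN → gross-section yield.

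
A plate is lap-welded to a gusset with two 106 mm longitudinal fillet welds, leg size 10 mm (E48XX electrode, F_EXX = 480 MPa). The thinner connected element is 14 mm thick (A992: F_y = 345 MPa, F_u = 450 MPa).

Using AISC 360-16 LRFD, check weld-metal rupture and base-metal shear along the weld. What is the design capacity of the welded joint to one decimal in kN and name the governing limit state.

323.7 kN (weld metal governs)

Weld metal: throat = 0.707×10 = 7.07 mm, L = 2×106 = 212 mm. φR_n = 0.75 × 0.6 × 480 × 7.07 × 212 = 323.7 kN.
Base metal shear (14 mm plate): yield φR_n = 1.0×0.6×345×14×212 = 614.4 kN; rupture φR_n = 0.75×0.6×450×14×212 = 601.0 kN; take 601.0 kN (rupture).
Governing: min(323.7, 601.0) = 323.7 kN → weld metal.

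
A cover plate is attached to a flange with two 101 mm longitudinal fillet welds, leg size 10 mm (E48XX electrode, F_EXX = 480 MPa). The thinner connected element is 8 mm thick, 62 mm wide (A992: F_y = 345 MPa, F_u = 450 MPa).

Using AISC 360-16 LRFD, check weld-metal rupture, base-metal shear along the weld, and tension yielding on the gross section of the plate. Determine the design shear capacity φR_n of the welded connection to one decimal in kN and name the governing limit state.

Weld metal: throat = 0.707×10 = 7.07 mm, L = 2×101 = 202 mm. φR_n = 0.75 × 0.6 × 480 × 7.07 × 202 = 308.5 kN.
Base metal shear (8 mm plate): yield φR_n = 1.0×0.6×345×8×202 = 334.5 kN; rupture φR_n = 0.75×0.6×450×8×202 = 327.2 kN; take 327.2 kN (rupture).
Tension yield (gross): A_g = 62×8 = 496 mm². φR_n = 0.90 × 345 × 496 = 154.0 kN.
Governing: min(308.5, 327.2, 154.0) = 154.0 kN → gross-section yield.

154.0 kN (gross-section yield governs)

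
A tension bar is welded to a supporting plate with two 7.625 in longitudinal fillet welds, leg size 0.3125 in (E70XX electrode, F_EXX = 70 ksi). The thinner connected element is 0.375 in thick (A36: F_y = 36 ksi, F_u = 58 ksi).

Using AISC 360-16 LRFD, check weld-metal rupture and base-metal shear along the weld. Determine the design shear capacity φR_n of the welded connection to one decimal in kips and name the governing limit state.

106.1 kips (weld metal governs)

Weld metal: throat = 0.707×0.3125 = 0.22094 in, L = 2×7.625 = 15.25 in. φR_n = 0.75 × 0.6 × 70 × 0.22094 × 15.25 = 106.1 kips.
Base metal shear (0.375 in plate): yield φR_n = 1.0×0.6×36×0.375×15.25 = 123.5 kips; rupture φR_n = 0.75×0.6×58×0.375×15.25 = 149.3 kips; take 123.5 kips (yield).
Governing: min(106.1, 123.5) = 106.1 kips → weld metal.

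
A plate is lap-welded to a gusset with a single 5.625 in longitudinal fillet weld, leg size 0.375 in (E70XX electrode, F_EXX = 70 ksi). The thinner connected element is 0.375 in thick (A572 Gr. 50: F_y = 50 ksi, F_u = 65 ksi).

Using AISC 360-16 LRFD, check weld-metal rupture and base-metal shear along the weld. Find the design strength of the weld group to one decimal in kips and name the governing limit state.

47.0 kips (weld metal governs)

Weld metal: throat = 0.707×0.375 = 0.26513 in, L = 5.625 in. φR_n = 0.75 × 0.6 × 70 × 0.26513 × 5.625 = 47.0 kips.
Base metal shear (0.375 in plate): yield φR_n = 1.0×0.6×50×0.375×5.625 = 63.3 kips; rupture φR_n = 0.75×0.6×65×0.375×5.625 = 61.7 kips; take 61.7 kips (rupture).
Governing: min(47.0, 61.7) = 47.0 kips → weld metal.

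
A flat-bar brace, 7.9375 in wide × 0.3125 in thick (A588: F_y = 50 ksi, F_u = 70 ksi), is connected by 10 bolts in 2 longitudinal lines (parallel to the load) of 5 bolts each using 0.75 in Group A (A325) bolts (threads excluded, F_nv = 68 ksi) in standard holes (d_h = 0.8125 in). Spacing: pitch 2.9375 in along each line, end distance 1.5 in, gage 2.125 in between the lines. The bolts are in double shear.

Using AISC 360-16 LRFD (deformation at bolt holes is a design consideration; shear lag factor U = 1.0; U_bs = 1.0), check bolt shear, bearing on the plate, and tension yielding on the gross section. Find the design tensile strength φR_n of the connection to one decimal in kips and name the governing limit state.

111.6 kips (gross-section yield governs)

Bolt shear: A_b = π(0.75)²/4 = 0.44179 in². φR_n = 0.75 × 68 × 0.44179 × 10 × 2 = 450.6 kips.
Bearing (0.3125 in plate, F_u = 70 ksi): end bolts L_c = 1.5 − 0.8125/2 = 1.09375, R_n = min(1.2×1.09375×0.3125×70, 2.4×0.75×0.3125×70) = 28.711 kips/bolt; interior L_c = 2.9375 − 0.8125 = 2.125, R_n = 39.375 kips/bolt. φR_n = 0.75 × (2×28.711 + 8×39.375) = 279.3 kips.
Tension yield (gross): A_g = 7.9375×0.3125 = 2.4805 in². φR_n = 0.90 × 50 × 2.4805 = 111.6 kips.
Governing: min(450.6, 279.3, 111.6) = 111.6 kips → gross-section yield.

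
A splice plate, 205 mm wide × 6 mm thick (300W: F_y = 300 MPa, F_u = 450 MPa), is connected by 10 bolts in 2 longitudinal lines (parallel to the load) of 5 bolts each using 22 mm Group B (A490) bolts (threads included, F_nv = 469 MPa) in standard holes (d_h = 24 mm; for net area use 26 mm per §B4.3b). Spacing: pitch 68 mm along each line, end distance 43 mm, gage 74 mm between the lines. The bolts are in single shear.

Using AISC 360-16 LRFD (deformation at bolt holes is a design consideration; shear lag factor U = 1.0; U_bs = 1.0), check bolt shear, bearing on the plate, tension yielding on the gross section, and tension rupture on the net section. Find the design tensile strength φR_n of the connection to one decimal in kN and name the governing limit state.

309.8 kN (net-section rupture governs)

Bolt shear: A_b = π(22)²/4 = 380.13 mm². φR_n = 0.75 × 469 × 380.13 × 10 × 1 = 1337.1 kN.
Bearing (6 mm plate, F_u = 450 MPa): end bolts L_c = 43 − 24/2 = 31, R_n = min(1.2×31×6×450, 2.4×22×6×450) = 100.44 kN/bolt; interior L_c = 68 − 24 = 44, R_n = 142.56 kN/bolt. φR_n = 0.75 × (2×100.44 + 8×142.56) = 1006.0 kN.
Tension yield (gross): A_g = 205×6 = 1230 mm². φR_n = 0.90 × 300 × 1230 = 332.1 kN.
Tension rupture (net): A_n = (205 − 2×26)×6 = 918 mm² (U = 1.0, A_e = A_n). φR_n = 0.75 × 450 × 918 = 309.8 kN.
Governing: min(1337.1, 1006.0, 332.1, 309.8) = 309.8 kN → net-section rupture.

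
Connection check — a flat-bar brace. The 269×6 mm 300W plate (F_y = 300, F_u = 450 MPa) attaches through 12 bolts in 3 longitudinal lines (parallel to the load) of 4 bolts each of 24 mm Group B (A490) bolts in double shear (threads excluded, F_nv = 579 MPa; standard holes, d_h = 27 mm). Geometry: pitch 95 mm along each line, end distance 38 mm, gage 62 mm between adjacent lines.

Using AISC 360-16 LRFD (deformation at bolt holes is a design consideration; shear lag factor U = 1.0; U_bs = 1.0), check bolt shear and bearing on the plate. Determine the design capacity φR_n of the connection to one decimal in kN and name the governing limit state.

1228.4 kN (bearing governs)

Bolt shear: A_b = π(24)²/4 = 452.39 mm². φR_n = 0.75 × 579 × 452.39 × 12 × 2 = 4714.8 kN.
Bearing (6 mm plate, F_u = 450 MPa): end bolts L_c = 38 − 27/2 = 24.5, R_n = min(1.2×24.5×6×450, 2.4×24×6×450) = 79.38 kN/bolt; interior L_c = 95 − 27 = 68, R_n = 155.52 kN/bolt. φR_n = 0.75 × (3×79.38 + 9×155.52) = 1228.4 kN.
Governing: min(4714.8, 1228.4) = 1228.4 kN → bearing.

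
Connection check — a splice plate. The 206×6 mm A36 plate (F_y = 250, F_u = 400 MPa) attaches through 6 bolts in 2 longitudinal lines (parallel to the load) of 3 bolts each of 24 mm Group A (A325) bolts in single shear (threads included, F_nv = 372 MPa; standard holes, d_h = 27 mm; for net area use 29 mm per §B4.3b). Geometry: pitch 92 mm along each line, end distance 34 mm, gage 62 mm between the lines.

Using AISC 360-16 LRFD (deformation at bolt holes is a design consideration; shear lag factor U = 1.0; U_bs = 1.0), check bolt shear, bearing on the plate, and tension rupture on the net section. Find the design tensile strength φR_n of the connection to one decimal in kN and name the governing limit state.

266.4 kN (net-section rupture governs)

Bolt shear: A_b = π(24)²/4 = 452.39 mm². φR_n = 0.75 × 372 × 452.39 × 6 × 1 = 757.3 kN.
Bearing (6 mm plate, F_u = 400 MPa): end bolts L_c = 34 − 27/2 = 20.5, R_n = min(1.2×20.5×6×400, 2.4×24×6×400) = 59.04 kN/bolt; interior L_c = 92 − 27 = 65, R_n = 138.24 kN/bolt. φR_n = 0.75 × (2×59.04 + 4×138.24) = 503.3 kN.
Tension rupture (net): A_n = (206 − 2×29)×6 = 888 mm² (U = 1.0, A_e = A_n). φR_n = 0.75 × 400 × 888 = 266.4 kN.
Governing: min(757.3, 503.3, 266.4) = 266.4 kN → net-section rupture.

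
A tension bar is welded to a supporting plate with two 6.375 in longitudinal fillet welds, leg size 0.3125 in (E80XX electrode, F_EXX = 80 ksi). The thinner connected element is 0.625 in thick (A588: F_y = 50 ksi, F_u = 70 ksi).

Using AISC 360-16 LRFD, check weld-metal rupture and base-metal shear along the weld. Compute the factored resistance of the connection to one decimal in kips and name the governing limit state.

101.4 kips (weld metal governs)

Weld metal: throat = 0.707×0.3125 = 0.22094 in, L = 2×6.375 = 12.75 in. φR_n = 0.75 × 0.6 × 80 × 0.22094 × 12.75 = 101.4 kips.
Base metal shear (0.625 in plate): yield φR_n = 1.0×0.6×50×0.625×12.75 = 239.1 kips; rupture φR_n = 0.75×0.6×70×0.625×12.75 = 251.0 kips; take 239.1 kips (yield).
Governing: min(101.4, 239.1) = 101.4 kips → weld metal.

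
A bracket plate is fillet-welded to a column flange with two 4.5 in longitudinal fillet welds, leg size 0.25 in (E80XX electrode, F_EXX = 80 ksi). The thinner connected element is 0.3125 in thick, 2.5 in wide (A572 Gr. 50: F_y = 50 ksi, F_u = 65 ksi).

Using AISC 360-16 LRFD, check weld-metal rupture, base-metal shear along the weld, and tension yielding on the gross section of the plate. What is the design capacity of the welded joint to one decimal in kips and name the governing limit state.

35.2 kips (gross-section yield governs)

Weld metal: throat = 0.707×0.25 = 0.17675 in, L = 2×4.5 = 9 in. φR_n = 0.75 × 0.6 × 80 × 0.17675 × 9 = 57.3 kips.
Base metal shear (0.3125 in plate): yield φR_n = 1.0×0.6×50×0.3125×9 = 84.4 kips; rupture φR_n = 0.75×0.6×65×0.3125×9 = 82.3 kips; take 82.3 kips (rupture).
Tension yield (gross): A_g = 2.5×0.3125 = 0.78125 in². φR_n = 0.90 × 50 × 0.78125 = 35.2 kips.
Governing: min(57.3, 82.3, 35.2) = 35.2 kips → gross-section yield.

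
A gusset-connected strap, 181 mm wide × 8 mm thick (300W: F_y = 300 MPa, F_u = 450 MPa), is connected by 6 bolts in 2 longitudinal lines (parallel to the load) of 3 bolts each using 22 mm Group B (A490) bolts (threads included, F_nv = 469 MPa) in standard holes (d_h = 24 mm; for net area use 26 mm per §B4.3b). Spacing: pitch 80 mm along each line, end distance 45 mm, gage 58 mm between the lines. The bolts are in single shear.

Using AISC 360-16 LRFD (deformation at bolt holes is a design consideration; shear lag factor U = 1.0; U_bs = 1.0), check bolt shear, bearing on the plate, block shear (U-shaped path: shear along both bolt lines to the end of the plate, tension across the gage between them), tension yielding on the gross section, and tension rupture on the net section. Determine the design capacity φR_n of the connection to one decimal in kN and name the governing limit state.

Bolt shear: A_b = π(22)²/4 = 380.13 mm². φR_n = 0.75 × 469 × 380.13 × 6 × 1 = 802.3 kN.
Bearing (8 mm plate, F_u = 450 MPa): end bolts L_c = 45 − 24/2 = 33, R_n = min(1.2×33×8×450, 2.4×22×8×450) = 142.56 kN/bolt; interior L_c = 80 − 24 = 56, R_n = 190.08 kN/bolt. φR_n = 0.75 × (2×142.56 + 4×190.08) = 784.1 kN.
Block shear: shear path 2×[45+2×80] = 2×205 mm, A_gv = 3280, A_nv = 2×(205 − 2.5×26)×8 = 2240 mm²; tension across gage: (58 − 1×26)×8 = 256 mm². R_n = min(0.6×450×2240, 0.6×300×3280) + 1.0×450×256 = min(604.8, 590.4) + 115.2 = 705.6 kN. φR_n = 0.75 × 705.6 = 529.2 kN.
Tension yield (gross): A_g = 181×8 = 1448 mm². φR_n = 0.90 × 300 × 1448 = 391.0 kN.
Tension rupture (net): A_n = (181 − 2×26)×8 = 1032 mm² (U = 1.0, A_e = A_n). φR_n = 0.75 × 450 × 1032 = 348.3 kN.
Governing: min(802.3, 784.1, 529.2, 391.0, 348.3) = 348.3 kN → net-section rupture.

348.3 kN (net-section rupture governs)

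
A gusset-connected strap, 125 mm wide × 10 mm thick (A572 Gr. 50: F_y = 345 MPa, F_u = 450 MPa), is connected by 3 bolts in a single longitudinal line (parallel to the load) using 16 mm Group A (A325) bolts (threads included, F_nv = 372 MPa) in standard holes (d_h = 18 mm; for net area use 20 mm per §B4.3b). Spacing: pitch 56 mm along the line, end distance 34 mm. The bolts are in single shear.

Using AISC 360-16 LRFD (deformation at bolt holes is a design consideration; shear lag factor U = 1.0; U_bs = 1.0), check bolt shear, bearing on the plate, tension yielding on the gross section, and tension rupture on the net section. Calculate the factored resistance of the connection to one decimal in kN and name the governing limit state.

Bolt shear: A_b = π(16)²/4 = 201.06 mm². φR_n = 0.75 × 372 × 201.06 × 3 × 1 = 168.3 kN.
Bearing (10 mm plate, F_u = 450 MPa): end bolts L_c = 34 − 18/2 = 25, R_n = min(1.2×25×10×450, 2.4×16×10×450) = 135 kN/bolt; interior L_c = 56 − 18 = 38, R_n = 172.8 kN/bolt. φR_n = 0.75 × (1×135 + 2×172.8) = 360.5 kN.
Tension yield (gross): A_g = 125×10 = 1250 mm². φR_n = 0.90 × 345 × 1250 = 388.1 kN.
Tension rupture (net): A_n = (125 − 1×20)×10 = 1050 mm² (U = 1.0, A_e = A_n). φR_n = 0.75 × 450 × 1050 = 354.4 kN.
Governing: min(168.3, 360.5, 388.1, 354.4) = 168.3 kN → bolt shear.

168.3 kN (bolt shear governs)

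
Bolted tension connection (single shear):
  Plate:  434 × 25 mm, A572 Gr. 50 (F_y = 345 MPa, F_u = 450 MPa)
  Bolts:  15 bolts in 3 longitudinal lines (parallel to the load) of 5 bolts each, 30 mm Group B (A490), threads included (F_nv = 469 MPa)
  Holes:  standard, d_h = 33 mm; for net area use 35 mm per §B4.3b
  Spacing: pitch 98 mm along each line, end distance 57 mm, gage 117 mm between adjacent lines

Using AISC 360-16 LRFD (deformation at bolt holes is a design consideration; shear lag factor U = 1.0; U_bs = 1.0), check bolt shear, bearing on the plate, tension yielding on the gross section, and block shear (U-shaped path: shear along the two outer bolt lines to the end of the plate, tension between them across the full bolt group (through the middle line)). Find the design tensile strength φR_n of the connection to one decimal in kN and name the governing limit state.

3368.9 kN (gross-section yield governs)

Bolt shear: A_b = π(30)²/4 = 706.86 mm². φR_n = 0.75 × 469 × 706.86 × 15 × 1 = 3729.6 kN.
Bearing (25 mm plate, F_u = 450 MPa): end bolts L_c = 57 − 33/2 = 40.5, R_n = min(1.2×40.5×25×450, 2.4×30×25×450) = 546.75 kN/bolt; interior L_c = 98 − 33 = 65, R_n = 810 kN/bolt. φR_n = 0.75 × (3×546.75 + 12×810) = 8520.2 kN.
Tension yield (gross): A_g = 434×25 = 10850 mm². φR_n = 0.90 × 345 × 10850 = 3368.9 kN.
Block shear: shear path 2×[57+4×98] = 2×449 mm, A_gv = 22450, A_nv = 2×(449 − 4.5×35)×25 = 14575 mm²; tension across gage: (234 − 2×35)×25 = 4100 mm². R_n = min(0.6×450×14575, 0.6×345×22450) + 1.0×450×4100 = min(3935.3, 4647.2) + 1845 = 5780.3 kN. φR_n = 0.75 × 5780.3 = 4335.2 kN.
Governing: min(3729.6, 8520.2, 3368.9, 4335.2) = 3368.9 kN → gross-section yield.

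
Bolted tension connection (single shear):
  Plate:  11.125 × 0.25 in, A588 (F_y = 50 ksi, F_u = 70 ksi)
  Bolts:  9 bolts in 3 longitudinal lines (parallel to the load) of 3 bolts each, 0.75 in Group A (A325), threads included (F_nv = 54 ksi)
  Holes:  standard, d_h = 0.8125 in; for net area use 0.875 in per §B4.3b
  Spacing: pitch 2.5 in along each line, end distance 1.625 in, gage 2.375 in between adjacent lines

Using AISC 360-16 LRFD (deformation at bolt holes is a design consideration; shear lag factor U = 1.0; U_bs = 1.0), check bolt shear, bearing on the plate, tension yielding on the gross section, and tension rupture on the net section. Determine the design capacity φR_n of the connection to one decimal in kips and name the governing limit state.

111.6 kips (net-section rupture governs)

Bolt shear: A_b = π(0.75)²/4 = 0.44179 in². φR_n = 0.75 × 54 × 0.44179 × 9 × 1 = 161.0 kips.
Bearing (0.25 in plate, F_u = 70 ksi): end bolts L_c = 1.625 − 0.8125/2 = 1.21875, R_n = min(1.2×1.21875×0.25×70, 2.4×0.75×0.25×70) = 25.594 kips/bolt; interior L_c = 2.5 − 0.8125 = 1.6875, R_n = 31.5 kips/bolt. φR_n = 0.75 × (3×25.594 + 6×31.5) = 199.3 kips.
Tension yield (gross): A_g = 11.125×0.25 = 2.7813 in². φR_n = 0.90 × 50 × 2.7813 = 125.2 kips.
Tension rupture (net): A_n = (11.125 − 3×0.875)×0.25 = 2.125 in² (U = 1.0, A_e = A_n). φR_n = 0.75 × 70 × 2.125 = 111.6 kips.
Governing: min(161.0, 199.3, 125.2, 111.6) = 111.6 kips → net-section rupture.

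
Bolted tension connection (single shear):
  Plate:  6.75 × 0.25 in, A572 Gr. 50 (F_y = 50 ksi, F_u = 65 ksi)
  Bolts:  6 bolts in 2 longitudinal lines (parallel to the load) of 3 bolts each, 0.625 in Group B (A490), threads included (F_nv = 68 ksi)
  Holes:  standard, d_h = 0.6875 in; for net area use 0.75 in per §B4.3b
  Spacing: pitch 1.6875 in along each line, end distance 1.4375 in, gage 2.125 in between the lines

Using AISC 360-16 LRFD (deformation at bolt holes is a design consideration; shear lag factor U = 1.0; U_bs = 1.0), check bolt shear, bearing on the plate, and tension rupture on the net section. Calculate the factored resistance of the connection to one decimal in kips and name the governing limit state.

64.0 kips (net-section rupture governs)

Bolt shear: A_b = π(0.625)²/4 = 0.3068 in². φR_n = 0.75 × 68 × 0.3068 × 6 × 1 = 93.9 kips.
Bearing (0.25 in plate, F_u = 65 ksi): end bolts L_c = 1.4375 − 0.6875/2 = 1.09375, R_n = min(1.2×1.09375×0.25×65, 2.4×0.625×0.25×65) = 21.328 kips/bolt; interior L_c = 1.6875 − 0.6875 = 1, R_n = 19.5 kips/bolt. φR_n = 0.75 × (2×21.328 + 4×19.5) = 90.5 kips.
Tension rupture (net): A_n = (6.75 − 2×0.75)×0.25 = 1.3125 in² (U = 1.0, A_e = A_n). φR_n = 0.75 × 65 × 1.3125 = 64.0 kips.
Governing: min(93.9, 90.5, 64.0) = 64.0 kips → net-section rupture.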